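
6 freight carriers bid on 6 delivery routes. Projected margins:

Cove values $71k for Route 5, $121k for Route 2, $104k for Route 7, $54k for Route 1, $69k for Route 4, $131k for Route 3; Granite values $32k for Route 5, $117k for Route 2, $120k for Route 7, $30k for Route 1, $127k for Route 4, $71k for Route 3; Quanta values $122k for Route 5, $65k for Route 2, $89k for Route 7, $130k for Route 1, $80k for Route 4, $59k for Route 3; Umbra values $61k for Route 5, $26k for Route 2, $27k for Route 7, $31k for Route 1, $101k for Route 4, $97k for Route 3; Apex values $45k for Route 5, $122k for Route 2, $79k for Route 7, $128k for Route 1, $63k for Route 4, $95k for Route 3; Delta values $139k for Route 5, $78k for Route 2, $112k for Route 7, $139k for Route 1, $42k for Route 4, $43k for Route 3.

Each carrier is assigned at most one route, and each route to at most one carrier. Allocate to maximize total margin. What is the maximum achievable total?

Maximum total: $743k

This is a one-to-one assignment (maximum-weight bipartite matching).
Optimal: Cove→Route 3 ($131k), Granite→Route 7 ($120k), Quanta→Route 1 ($130k), Umbra→Route 4 ($101k), Apex→Route 2 ($122k), Delta→Route 5 ($139k) — total 131+120+130+101+122+139 = $743k.
Next-best assignment: Cove→Route 3, Granite→Route 7, Quanta→Route 5, Umbra→Route 4, Apex→Route 2, Delta→Route 1 = $735k.
Swapping Granite↔Umbra (Granite→Route 4 $127k, Umbra→Route 7 $27k) loses 67.
Every other assignment is strictly worse.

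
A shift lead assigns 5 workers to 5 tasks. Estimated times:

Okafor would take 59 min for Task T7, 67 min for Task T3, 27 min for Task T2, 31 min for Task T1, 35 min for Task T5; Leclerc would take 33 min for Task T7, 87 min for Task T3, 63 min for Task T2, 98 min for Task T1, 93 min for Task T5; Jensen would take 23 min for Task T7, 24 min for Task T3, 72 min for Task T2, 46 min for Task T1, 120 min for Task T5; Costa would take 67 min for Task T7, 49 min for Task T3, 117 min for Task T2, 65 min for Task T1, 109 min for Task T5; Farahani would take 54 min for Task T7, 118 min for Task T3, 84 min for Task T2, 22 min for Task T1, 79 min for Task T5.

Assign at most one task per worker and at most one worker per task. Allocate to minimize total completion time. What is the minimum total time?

Min total: 192 min

Optimal: Okafor→Task T5 (35 min), Leclerc→Task T2 (63 min), Jensen→Task T7 (23 min), Costa→Task T3 (49 min), Farahani→Task T1 (22 min) — total 35+63+23+49+22 = 192 min.
Min-entry greedy (repeatedly take the single cheapest remaining cell) gives 214 min, worse by 22.
Next-best assignment: Okafor→Task T5, Leclerc→Task T7, Jensen→Task T2, Costa→Task T3, Farahani→Task T1 = 211 min.
Checked against all permutations: 192 min is optimal.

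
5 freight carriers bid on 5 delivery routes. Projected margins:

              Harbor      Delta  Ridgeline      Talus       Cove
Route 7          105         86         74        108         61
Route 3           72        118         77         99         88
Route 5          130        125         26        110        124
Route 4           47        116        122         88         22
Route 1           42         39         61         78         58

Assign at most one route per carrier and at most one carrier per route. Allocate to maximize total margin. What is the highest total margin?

Max total: $547k

Optimal: Harbor→Route 7 ($105k), Delta→Route 3 ($118k), Ridgeline→Route 4 ($122k), Talus→Route 1 ($78k), Cove→Route 5 ($124k) — total 105+118+122+78+124 = $547k.
Row-greedy (each carrier in turn takes its best remaining route) gives $536k, worse by 11.
Next-best assignment: Harbor→Route 5, Delta→Route 3, Ridgeline→Route 4, Talus→Route 7, Cove→Route 1 = $536k.
Checked against all permutations: $547k is optimal.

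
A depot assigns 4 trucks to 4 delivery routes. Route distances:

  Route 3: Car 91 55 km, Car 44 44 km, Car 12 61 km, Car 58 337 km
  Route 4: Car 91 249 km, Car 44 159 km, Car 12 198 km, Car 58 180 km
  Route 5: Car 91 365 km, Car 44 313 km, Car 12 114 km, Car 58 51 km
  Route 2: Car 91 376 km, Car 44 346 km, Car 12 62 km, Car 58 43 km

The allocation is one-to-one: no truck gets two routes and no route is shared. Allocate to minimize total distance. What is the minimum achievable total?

Optimal: Car 91→Route 3 (55 km), Car 44→Route 4 (159 km), Car 12→Route 2 (62 km), Car 58→Route 5 (51 km) — total 55+159+62+51 = 327 km.
Column-greedy (each route in turn goes to its cheapest remaining truck) gives 714 km, worse by 387.
Checked against all permutations: 327 km is optimal.

Min total: 327 km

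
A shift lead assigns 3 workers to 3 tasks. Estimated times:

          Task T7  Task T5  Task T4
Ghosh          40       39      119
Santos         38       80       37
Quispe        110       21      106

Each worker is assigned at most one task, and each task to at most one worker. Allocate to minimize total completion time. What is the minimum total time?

Minimum total: 98 min

Optimal: Ghosh→Task T7 (40 min), Santos→Task T4 (37 min), Quispe→Task T5 (21 min) — total 40+37+21 = 98 min.
Row-greedy (each worker in turn takes its cheapest remaining task) gives 186 min, worse by 88.
No other one-to-one assignment undercuts 98 min.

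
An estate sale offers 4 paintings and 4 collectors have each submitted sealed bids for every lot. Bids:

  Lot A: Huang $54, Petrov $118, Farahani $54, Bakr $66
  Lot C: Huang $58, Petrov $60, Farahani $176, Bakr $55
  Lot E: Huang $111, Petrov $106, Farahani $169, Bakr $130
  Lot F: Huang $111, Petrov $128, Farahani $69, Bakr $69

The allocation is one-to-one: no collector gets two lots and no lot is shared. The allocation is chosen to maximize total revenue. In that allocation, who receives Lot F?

Optimal: Huang→Lot F ($111), Petrov→Lot A ($118), Farahani→Lot C ($176), Bakr→Lot E ($130) — total 111+118+176+130 = $535.
Row-greedy (each collector in turn takes its best remaining lot) gives $481, worse by 54.
Swapping Huang↔Bakr (Huang→Lot E $111, Bakr→Lot F $69) loses 61.
Huang's own top lot is Lot E ($111), but forcing Huang→Lot E and reassigning the rest optimally gives only $481 — worse by 54.

Huang receives Lot F.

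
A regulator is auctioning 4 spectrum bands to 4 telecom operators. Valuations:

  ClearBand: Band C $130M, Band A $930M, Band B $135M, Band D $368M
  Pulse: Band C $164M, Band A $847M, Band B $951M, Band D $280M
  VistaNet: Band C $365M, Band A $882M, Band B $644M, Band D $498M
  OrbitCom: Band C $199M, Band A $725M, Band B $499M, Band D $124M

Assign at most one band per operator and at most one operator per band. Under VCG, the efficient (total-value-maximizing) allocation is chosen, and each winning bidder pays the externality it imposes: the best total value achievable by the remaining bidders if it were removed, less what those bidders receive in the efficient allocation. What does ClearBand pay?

Efficient allocation: ClearBand→Band A ($930M), Pulse→Band B ($951M), VistaNet→Band D ($498M), OrbitCom→Band C ($199M); total welfare W = $2578M.
ClearBand receives Band A at value $930M, so the others get W − 930 = $1648M.
Without ClearBand: best allocation of the remaining 3 bidders over all 4 bands is Pulse→Band B ($951M), VistaNet→Band D ($498M), OrbitCom→Band A ($725M), total $2174M.
VCG payment = (others' best without ClearBand) − (others' welfare with ClearBand) = 2174 − 1648 = $526M.

ClearBand pays $526M.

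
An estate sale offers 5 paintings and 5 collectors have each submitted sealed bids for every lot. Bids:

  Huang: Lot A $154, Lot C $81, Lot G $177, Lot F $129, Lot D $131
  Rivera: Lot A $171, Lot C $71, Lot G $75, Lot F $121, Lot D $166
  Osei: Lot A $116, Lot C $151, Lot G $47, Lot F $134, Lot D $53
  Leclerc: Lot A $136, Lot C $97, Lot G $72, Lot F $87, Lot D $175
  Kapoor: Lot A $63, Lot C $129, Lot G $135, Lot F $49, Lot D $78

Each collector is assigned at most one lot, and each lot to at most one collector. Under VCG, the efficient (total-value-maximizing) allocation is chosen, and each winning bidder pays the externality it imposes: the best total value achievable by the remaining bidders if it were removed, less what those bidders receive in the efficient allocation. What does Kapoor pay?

Efficient allocation: Huang→Lot G ($177), Rivera→Lot A ($171), Osei→Lot F ($134), Leclerc→Lot D ($175), Kapoor→Lot C ($129); total welfare W = $786.
Kapoor receives Lot C at value $129, so the others get W − 129 = $657.
Without Kapoor: best allocation of the remaining 4 bidders over all 5 lots is Huang→Lot G ($177), Rivera→Lot A ($171), Osei→Lot C ($151), Leclerc→Lot D ($175), total $674.
VCG payment = (others' best without Kapoor) − (others' welfare with Kapoor) = 674 − 657 = $17.

Kapoor pays $17.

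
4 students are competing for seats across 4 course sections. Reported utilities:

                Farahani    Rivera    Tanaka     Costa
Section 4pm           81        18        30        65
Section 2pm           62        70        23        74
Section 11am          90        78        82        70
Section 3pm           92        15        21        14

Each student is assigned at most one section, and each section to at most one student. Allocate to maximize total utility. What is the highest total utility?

Optimal: Farahani→Section 3pm (92 points), Rivera→Section 2pm (70 points), Tanaka→Section 11am (82 points), Costa→Section 4pm (65 points) — total 92+70+82+65 = 309 points.
Max-entry greedy (repeatedly take the single best remaining cell) gives 266 points, worse by 43.
Next-best assignment: Farahani→Section 3pm, Rivera→Section 11am, Tanaka→Section 4pm, Costa→Section 2pm = 274 points.

Max total: 309 points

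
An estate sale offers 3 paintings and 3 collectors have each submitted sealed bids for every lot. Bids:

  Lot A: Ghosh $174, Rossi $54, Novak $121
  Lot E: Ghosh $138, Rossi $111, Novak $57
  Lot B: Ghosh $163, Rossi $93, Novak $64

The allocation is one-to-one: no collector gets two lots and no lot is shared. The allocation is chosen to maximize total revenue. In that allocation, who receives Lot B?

This is the linear assignment problem.
Optimal: Ghosh→Lot B ($163), Rossi→Lot E ($111), Novak→Lot A ($121) — total 163+111+121 = $395.
Row-greedy (each collector in turn takes its best remaining lot) gives $349, worse by 46.
Next-best assignment: Ghosh→Lot E, Rossi→Lot B, Novak→Lot A = $352.
Checked against all permutations: $395 is optimal.
Ghosh's own top lot is Lot A ($174), but forcing Ghosh→Lot A and reassigning the rest optimally gives only $349 — worse by 46.

Ghosh receives Lot B.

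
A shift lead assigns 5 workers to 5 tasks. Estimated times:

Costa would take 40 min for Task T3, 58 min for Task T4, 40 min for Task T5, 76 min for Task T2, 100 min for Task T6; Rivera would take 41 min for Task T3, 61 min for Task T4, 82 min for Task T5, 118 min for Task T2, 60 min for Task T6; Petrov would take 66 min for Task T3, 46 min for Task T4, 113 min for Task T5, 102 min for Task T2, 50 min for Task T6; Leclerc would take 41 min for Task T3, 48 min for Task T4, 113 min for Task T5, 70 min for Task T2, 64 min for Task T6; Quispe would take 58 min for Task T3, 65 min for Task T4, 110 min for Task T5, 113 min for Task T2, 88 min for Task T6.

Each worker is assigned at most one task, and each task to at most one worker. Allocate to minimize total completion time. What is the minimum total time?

Min total: 266 min

Optimal: Costa→Task T5 (40 min), Rivera→Task T3 (41 min), Petrov→Task T6 (50 min), Leclerc→Task T2 (70 min), Quispe→Task T4 (65 min) — total 40+41+50+70+65 = 266 min.
Column-greedy (each task in turn goes to its cheapest remaining worker) gives 326 min, worse by 60.
Next-best assignment: Costa→Task T5, Rivera→Task T6, Petrov→Task T4, Leclerc→Task T2, Quispe→Task T3 = 274 min.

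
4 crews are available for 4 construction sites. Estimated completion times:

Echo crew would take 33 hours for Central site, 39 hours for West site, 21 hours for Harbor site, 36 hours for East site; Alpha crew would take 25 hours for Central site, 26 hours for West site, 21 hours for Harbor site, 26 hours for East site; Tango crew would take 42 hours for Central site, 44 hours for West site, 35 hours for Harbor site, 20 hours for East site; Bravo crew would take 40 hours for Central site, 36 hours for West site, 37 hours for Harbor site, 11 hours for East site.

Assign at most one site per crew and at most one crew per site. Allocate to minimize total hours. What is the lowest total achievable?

Min total: 100 hours

Optimal: Echo crew→Harbor site (21 hours), Alpha crew→West site (26 hours), Tango crew→Central site (42 hours), Bravo crew→East site (11 hours) — total 21+26+42+11 = 100 hours.
Row-greedy (each crew in turn takes its cheapest remaining site) gives 102 hours, worse by 2.
Swapping Tango crew↔Alpha crew (Tango crew→West site 44 hours, Alpha crew→Central site 25 hours) adds 1.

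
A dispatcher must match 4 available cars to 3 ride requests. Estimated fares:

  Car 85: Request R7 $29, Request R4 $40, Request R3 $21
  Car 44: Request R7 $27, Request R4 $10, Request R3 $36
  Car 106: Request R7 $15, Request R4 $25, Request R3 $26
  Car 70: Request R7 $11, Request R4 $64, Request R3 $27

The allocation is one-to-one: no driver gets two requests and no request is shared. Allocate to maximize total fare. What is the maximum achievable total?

Maximum total: $129

Optimal: Car 85→Request R7 ($29), Car 70→Request R4 ($64), Car 44→Request R3 ($36) — total 29+64+36 = $129.
Row-greedy (each driver in turn takes its best remaining request) gives $91, worse by 38.
Next-best assignment: Car 85→Request R7, Car 70→Request R4, Car 106→Request R3 = $119.
Every other assignment is strictly worse.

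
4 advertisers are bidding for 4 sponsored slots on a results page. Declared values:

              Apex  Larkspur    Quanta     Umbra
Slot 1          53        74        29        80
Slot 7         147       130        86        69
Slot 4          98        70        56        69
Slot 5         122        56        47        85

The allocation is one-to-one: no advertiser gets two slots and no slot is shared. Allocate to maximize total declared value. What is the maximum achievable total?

Optimal: Apex→Slot 5 ($122), Larkspur→Slot 7 ($130), Quanta→Slot 4 ($56), Umbra→Slot 1 ($80) — total 122+130+56+80 = $388.
Max-entry greedy (repeatedly take the single best remaining cell) gives $362, worse by 26.
Next-best assignment: Apex→Slot 7, Larkspur→Slot 1, Quanta→Slot 4, Umbra→Slot 5 = $362.
Swapping Quanta↔Larkspur (Quanta→Slot 7 $86, Larkspur→Slot 4 $70) loses 30.

Maximum total: $388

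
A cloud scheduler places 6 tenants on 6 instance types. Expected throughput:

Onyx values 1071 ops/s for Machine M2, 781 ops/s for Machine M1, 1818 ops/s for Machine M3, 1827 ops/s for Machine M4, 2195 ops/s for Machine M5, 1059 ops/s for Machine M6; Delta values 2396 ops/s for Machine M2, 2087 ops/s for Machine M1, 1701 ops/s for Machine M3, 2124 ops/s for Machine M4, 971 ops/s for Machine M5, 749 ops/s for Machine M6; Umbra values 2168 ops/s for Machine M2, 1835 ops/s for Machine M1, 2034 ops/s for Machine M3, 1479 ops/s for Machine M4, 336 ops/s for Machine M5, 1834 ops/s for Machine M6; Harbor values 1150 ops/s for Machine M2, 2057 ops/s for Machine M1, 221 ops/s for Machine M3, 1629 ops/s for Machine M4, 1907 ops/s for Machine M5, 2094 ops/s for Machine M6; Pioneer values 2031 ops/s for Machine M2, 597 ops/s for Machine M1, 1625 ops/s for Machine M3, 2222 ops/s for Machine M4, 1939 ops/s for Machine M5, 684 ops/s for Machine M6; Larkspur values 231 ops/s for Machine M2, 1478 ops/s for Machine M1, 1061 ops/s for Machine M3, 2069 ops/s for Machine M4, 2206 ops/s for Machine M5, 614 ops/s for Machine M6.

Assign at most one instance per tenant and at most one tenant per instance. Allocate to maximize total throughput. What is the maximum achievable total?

Optimal: Onyx→Machine M3 (1818 ops/s), Delta→Machine M1 (2087 ops/s), Umbra→Machine M2 (2168 ops/s), Harbor→Machine M6 (2094 ops/s), Pioneer→Machine M4 (2222 ops/s), Larkspur→Machine M5 (2206 ops/s) — total 1818+2087+2168+2094+2222+2206 = 12595 ops/s.
Max-entry greedy (repeatedly take the single best remaining cell) gives 11733 ops/s, worse by 862.
Next-best assignment: Onyx→Machine M3, Delta→Machine M2, Umbra→Machine M1, Harbor→Machine M6, Pioneer→Machine M4, Larkspur→Machine M5 = 12571 ops/s.
Swapping Delta↔Onyx (Delta→Machine M3 1701 ops/s, Onyx→Machine M1 781 ops/s) loses 1423.

Maximum total: 12595 ops/s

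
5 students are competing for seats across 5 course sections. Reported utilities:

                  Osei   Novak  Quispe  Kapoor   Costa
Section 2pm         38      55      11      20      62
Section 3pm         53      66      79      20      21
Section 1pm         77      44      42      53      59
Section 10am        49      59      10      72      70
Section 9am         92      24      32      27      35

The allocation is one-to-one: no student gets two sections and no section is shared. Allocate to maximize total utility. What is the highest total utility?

This is a one-to-one assignment (maximum-weight bipartite matching).
Optimal: Osei→Section 9am (92 points), Novak→Section 2pm (55 points), Quispe→Section 3pm (79 points), Kapoor→Section 10am (72 points), Costa→Section 1pm (59 points) — total 92+55+79+72+59 = 357 points.
Row-greedy (each student in turn takes its best remaining section) gives 334 points, worse by 23.
Next-best assignment: Osei→Section 9am, Novak→Section 2pm, Quispe→Section 3pm, Kapoor→Section 1pm, Costa→Section 10am = 349 points.
Swapping Costa↔Quispe (Costa→Section 3pm 21 points, Quispe→Section 1pm 42 points) loses 75.
Every other assignment is strictly worse.

Max total: 357 points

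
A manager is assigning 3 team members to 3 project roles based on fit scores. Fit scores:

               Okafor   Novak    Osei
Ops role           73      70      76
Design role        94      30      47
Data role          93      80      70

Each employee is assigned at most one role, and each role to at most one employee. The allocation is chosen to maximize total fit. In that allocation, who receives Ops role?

Osei receives Ops role.

Optimal: Okafor→Design role (94 pts), Novak→Data role (80 pts), Osei→Ops role (76 pts) — total 94+80+76 = 250 pts.
Swapping Okafor↔Novak (Okafor→Data role 93 pts, Novak→Design role 30 pts) loses 51.
Every other assignment is strictly worse.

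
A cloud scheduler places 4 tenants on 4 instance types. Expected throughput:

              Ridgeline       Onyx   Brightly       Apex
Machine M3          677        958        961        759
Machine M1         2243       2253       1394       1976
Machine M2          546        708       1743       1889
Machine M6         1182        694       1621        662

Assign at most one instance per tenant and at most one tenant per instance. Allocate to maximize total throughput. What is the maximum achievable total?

Max total: 6711 ops/s

Optimal: Ridgeline→Machine M1 (2243 ops/s), Onyx→Machine M3 (958 ops/s), Brightly→Machine M6 (1621 ops/s), Apex→Machine M2 (1889 ops/s) — total 2243+958+1621+1889 = 6711 ops/s.
Row-greedy (each tenant in turn takes its best remaining instance) gives 5606 ops/s, worse by 1105.
Swapping Ridgeline↔Apex (Ridgeline→Machine M2 546 ops/s, Apex→Machine M1 1976 ops/s) loses 1610.
Checked against all permutations: 6711 ops/s is optimal.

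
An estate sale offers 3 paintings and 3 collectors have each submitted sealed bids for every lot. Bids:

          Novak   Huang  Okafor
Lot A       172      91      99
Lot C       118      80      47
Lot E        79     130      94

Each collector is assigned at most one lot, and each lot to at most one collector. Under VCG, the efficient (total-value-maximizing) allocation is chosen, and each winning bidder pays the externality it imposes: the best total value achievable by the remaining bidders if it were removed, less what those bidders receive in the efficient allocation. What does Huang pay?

Huang pays $47.

Efficient allocation: Novak→Lot A ($172), Huang→Lot E ($130), Okafor→Lot C ($47); total welfare W = $349.
Huang receives Lot E at value $130, so the others get W − 130 = $219.
Without Huang: best allocation of the remaining 2 bidders over all 3 lots is Novak→Lot A ($172), Okafor→Lot E ($94), total $266.
VCG payment = (others' best without Huang) − (others' welfare with Huang) = 266 − 219 = $47.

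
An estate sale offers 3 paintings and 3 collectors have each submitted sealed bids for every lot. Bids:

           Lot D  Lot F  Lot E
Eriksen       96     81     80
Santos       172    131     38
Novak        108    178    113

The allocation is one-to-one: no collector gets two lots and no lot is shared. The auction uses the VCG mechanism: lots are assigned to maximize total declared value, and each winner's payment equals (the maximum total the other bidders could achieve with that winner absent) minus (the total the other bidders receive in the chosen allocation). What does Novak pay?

Novak pays $1.

Efficient allocation: Eriksen→Lot E ($80), Santos→Lot D ($172), Novak→Lot F ($178); total welfare W = $430.
Novak receives Lot F at value $178, so the others get W − 178 = $252.
Without Novak: best allocation of the remaining 2 bidders over all 3 lots is Eriksen→Lot F ($81), Santos→Lot D ($172), total $253.
VCG payment = (others' best without Novak) − (others' welfare with Novak) = 253 − 252 = $1.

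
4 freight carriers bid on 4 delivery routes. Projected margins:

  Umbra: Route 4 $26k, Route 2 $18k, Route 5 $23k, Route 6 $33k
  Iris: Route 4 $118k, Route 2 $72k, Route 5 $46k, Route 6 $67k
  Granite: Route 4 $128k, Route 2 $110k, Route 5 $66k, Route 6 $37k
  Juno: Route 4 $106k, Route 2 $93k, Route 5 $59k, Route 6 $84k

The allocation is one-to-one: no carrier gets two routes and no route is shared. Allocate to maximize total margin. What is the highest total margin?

This is a one-to-one assignment (maximum-weight bipartite matching).
Optimal: Umbra→Route 5 ($23k), Iris→Route 4 ($118k), Granite→Route 2 ($110k), Juno→Route 6 ($84k) — total 23+118+110+84 = $335k.
Column-greedy (each route in turn goes to its best remaining carrier) gives $300k, worse by 35.
Swapping Granite↔Umbra (Granite→Route 5 $66k, Umbra→Route 2 $18k) loses 49.

Maximum total: $335k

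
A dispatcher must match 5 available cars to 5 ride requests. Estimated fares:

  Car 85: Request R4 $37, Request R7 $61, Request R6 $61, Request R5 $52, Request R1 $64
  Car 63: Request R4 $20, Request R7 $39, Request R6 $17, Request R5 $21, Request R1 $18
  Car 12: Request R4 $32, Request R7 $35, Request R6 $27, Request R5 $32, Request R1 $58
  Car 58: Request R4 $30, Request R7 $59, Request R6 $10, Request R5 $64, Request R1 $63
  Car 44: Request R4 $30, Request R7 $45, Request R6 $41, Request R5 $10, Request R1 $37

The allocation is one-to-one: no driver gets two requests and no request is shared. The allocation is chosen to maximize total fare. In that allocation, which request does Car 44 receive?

Car 44 receives Request R4.

Treat this as an assignment problem: match each driver to one request.
Optimal: Car 85→Request R6 ($61), Car 63→Request R7 ($39), Car 12→Request R1 ($58), Car 58→Request R5 ($64), Car 44→Request R4 ($30) — total 61+39+58+64+30 = $252.
Column-greedy (each request in turn goes to its best remaining driver) gives $187, worse by 65.
Every other assignment is strictly worse.
Car 44's own top request is Request R7 ($45), but forcing Car 44→Request R7 and reassigning the rest optimally gives only $248 — worse by 4.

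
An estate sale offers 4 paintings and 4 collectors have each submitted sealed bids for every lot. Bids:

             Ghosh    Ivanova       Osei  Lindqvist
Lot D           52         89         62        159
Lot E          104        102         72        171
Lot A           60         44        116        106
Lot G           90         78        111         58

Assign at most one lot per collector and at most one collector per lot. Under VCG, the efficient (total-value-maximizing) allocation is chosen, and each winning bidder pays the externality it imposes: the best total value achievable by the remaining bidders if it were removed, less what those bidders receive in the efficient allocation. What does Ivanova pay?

Ivanova pays $14.

Efficient allocation: Ghosh→Lot G ($90), Ivanova→Lot E ($102), Osei→Lot A ($116), Lindqvist→Lot D ($159); total welfare W = $467.
Ivanova receives Lot E at value $102, so the others get W − 102 = $365.
Without Ivanova: best allocation of the remaining 3 bidders over all 4 lots is Ghosh→Lot E ($104), Osei→Lot A ($116), Lindqvist→Lot D ($159), total $379.
VCG payment = (others' best without Ivanova) − (others' welfare with Ivanova) = 379 − 365 = $14.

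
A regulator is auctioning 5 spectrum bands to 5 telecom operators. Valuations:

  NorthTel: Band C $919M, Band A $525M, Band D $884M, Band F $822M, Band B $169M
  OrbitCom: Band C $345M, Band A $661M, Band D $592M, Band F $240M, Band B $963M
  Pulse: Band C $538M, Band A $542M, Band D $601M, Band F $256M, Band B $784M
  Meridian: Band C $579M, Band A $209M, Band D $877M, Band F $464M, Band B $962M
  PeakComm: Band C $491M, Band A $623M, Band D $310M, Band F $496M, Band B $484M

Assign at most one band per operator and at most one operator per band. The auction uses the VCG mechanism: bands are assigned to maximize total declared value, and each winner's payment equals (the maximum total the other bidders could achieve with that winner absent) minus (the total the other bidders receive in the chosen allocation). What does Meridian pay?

Efficient allocation: NorthTel→Band F ($822M), OrbitCom→Band B ($963M), Pulse→Band C ($538M), Meridian→Band D ($877M), PeakComm→Band A ($623M); total welfare W = $3823M.
Meridian receives Band D at value $877M, so the others get W − 877 = $2946M.
Without Meridian: best allocation of the remaining 4 bidders over all 5 bands is NorthTel→Band C ($919M), OrbitCom→Band B ($963M), Pulse→Band D ($601M), PeakComm→Band A ($623M), total $3106M.
VCG payment = (others' best without Meridian) − (others' welfare with Meridian) = 3106 − 2946 = $160M.

Meridian pays $160M.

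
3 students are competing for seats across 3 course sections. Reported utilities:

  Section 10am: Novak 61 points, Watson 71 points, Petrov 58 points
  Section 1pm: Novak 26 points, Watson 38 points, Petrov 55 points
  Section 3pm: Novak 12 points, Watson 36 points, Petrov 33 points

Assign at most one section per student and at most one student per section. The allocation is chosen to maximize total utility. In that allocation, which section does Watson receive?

This is a one-to-one assignment (maximum-weight bipartite matching).
Optimal: Novak→Section 10am (61 points), Watson→Section 3pm (36 points), Petrov→Section 1pm (55 points) — total 61+36+55 = 152 points.
Max-entry greedy (repeatedly take the single best remaining cell) gives 138 points, worse by 14.
No other one-to-one assignment exceeds 152 points.
Watson's own top section is Section 10am (71 points), but forcing Watson→Section 10am and reassigning the rest optimally gives only 138 points — worse by 14.

Watson receives Section 3pm.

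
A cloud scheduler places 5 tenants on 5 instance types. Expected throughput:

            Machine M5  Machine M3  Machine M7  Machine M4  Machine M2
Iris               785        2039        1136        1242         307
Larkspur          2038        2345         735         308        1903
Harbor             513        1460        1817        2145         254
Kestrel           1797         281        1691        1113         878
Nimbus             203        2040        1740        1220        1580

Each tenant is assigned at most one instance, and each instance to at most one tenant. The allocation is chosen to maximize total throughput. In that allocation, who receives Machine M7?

Nimbus receives Machine M7.

Treat this as an assignment problem: match each tenant to one instance.
Optimal: Iris→Machine M3 (2039 ops/s), Larkspur→Machine M2 (1903 ops/s), Harbor→Machine M4 (2145 ops/s), Kestrel→Machine M5 (1797 ops/s), Nimbus→Machine M7 (1740 ops/s) — total 2039+1903+2145+1797+1740 = 9624 ops/s.
Nimbus's own top instance is Machine M3 (2040 ops/s), but forcing Nimbus→Machine M3 and reassigning the rest optimally gives only 9021 ops/s — worse by 603.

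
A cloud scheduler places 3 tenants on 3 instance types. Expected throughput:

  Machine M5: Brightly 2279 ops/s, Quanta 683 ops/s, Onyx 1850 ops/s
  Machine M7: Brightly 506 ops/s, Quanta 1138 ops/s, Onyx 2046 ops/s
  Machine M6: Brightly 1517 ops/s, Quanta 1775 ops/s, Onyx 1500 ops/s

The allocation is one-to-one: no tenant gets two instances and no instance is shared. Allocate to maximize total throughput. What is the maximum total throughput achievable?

Max total: 6100 ops/s

Treat this as an assignment problem: match each tenant to one instance.
Optimal: Brightly→Machine M5 (2279 ops/s), Quanta→Machine M6 (1775 ops/s), Onyx→Machine M7 (2046 ops/s) — total 2279+1775+2046 = 6100 ops/s.
Swapping Onyx↔Brightly (Onyx→Machine M5 1850 ops/s, Brightly→Machine M7 506 ops/s) loses 1969.
Checked against all permutations: 6100 ops/s is optimal.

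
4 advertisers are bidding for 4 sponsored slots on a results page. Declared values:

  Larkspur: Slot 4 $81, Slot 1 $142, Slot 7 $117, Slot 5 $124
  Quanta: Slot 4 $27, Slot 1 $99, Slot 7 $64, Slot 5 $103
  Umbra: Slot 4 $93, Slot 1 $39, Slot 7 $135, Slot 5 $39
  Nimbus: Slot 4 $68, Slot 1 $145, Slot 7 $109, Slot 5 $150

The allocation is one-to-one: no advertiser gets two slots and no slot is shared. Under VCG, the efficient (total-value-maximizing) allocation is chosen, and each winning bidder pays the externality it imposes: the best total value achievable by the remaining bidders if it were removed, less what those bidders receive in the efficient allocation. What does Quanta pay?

Quanta pays $61.

Efficient allocation: Larkspur→Slot 4 ($81), Quanta→Slot 1 ($99), Umbra→Slot 7 ($135), Nimbus→Slot 5 ($150); total welfare W = $465.
Quanta receives Slot 1 at value $99, so the others get W − 99 = $366.
Without Quanta: best allocation of the remaining 3 bidders over all 4 slots is Larkspur→Slot 1 ($142), Umbra→Slot 7 ($135), Nimbus→Slot 5 ($150), total $427.
VCG payment = (others' best without Quanta) − (others' welfare with Quanta) = 427 − 366 = $61.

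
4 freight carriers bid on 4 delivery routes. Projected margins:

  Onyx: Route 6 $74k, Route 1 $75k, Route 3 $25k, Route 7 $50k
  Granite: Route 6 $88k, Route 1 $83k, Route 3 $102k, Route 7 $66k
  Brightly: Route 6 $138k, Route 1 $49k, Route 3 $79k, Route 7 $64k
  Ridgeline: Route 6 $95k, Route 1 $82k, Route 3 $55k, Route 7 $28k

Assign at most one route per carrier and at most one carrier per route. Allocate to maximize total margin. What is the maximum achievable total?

Maximum total: $372k

This is a one-to-one assignment (maximum-weight bipartite matching).
Optimal: Onyx→Route 7 ($50k), Granite→Route 3 ($102k), Brightly→Route 6 ($138k), Ridgeline→Route 1 ($82k) — total 50+102+138+82 = $372k.
Row-greedy (each carrier in turn takes its best remaining route) gives $343k, worse by 29.
Every other assignment is strictly worse.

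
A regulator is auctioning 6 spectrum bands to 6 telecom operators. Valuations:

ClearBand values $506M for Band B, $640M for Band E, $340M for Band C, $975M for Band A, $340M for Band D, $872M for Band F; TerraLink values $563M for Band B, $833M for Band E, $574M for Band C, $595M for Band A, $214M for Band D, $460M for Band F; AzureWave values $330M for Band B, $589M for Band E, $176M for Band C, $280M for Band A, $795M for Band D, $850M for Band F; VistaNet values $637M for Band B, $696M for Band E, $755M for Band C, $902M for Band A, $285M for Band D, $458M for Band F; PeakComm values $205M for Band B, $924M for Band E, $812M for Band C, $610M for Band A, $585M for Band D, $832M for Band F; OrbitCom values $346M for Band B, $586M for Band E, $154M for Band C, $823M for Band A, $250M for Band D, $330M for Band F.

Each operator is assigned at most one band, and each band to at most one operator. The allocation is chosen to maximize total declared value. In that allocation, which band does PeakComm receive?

PeakComm receives Band C.

Optimal: ClearBand→Band F ($872M), TerraLink→Band E ($833M), AzureWave→Band D ($795M), VistaNet→Band B ($637M), PeakComm→Band C ($812M), OrbitCom→Band A ($823M) — total 872+833+795+637+812+823 = $4772M.
Column-greedy (each band in turn goes to its best remaining operator) gives $4235M, worse by 537.
Next-best assignment: ClearBand→Band F, TerraLink→Band B, AzureWave→Band D, VistaNet→Band C, PeakComm→Band E, OrbitCom→Band A = $4732M.
Checked against all permutations: $4772M is optimal.
PeakComm's own top band is Band E ($924M), but forcing PeakComm→Band E and reassigning the rest optimally gives only $4732M — worse by 40.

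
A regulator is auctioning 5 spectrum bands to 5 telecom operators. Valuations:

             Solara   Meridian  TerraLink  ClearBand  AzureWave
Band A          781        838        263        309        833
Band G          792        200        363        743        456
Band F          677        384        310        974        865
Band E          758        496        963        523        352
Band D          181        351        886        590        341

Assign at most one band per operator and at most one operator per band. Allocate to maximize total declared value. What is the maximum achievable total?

Max total: $4090M

Optimal: Solara→Band E ($758M), Meridian→Band A ($838M), TerraLink→Band D ($886M), ClearBand→Band G ($743M), AzureWave→Band F ($865M) — total 758+838+886+743+865 = $4090M.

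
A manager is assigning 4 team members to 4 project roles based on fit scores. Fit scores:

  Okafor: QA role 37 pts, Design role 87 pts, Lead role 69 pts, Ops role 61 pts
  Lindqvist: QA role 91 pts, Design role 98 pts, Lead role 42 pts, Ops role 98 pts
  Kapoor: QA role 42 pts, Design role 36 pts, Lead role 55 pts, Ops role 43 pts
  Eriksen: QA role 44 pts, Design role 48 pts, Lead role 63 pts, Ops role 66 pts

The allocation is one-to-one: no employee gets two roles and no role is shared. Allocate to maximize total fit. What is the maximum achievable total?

Optimal: Okafor→Design role (87 pts), Lindqvist→QA role (91 pts), Kapoor→Lead role (55 pts), Eriksen→Ops role (66 pts) — total 87+91+55+66 = 299 pts.
Column-greedy (each role in turn goes to its best remaining employee) gives 284 pts, worse by 15.
Next-best assignment: Okafor→Design role, Lindqvist→Ops role, Kapoor→QA role, Eriksen→Lead role = 290 pts.

Maximum total: 299 pts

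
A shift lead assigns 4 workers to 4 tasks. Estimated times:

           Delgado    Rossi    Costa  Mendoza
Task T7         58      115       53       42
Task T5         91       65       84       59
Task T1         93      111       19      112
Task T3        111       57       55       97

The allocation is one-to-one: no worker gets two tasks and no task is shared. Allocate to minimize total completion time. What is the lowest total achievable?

Optimal: Delgado→Task T7 (58 min), Rossi→Task T3 (57 min), Costa→Task T1 (19 min), Mendoza→Task T5 (59 min) — total 58+57+19+59 = 193 min.
Next-best assignment: Delgado→Task T5, Rossi→Task T3, Costa→Task T1, Mendoza→Task T7 = 209 min.
Checked against all permutations: 193 min is optimal.

Min total: 193 min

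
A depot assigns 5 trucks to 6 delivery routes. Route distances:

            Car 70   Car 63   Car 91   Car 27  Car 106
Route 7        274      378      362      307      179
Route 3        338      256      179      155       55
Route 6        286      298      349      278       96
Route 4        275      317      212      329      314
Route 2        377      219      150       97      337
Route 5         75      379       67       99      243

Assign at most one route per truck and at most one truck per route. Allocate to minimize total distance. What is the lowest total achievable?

Min total: 736 km

Optimal: Car 70→Route 5 (75 km), Car 63→Route 3 (256 km), Car 91→Route 4 (212 km), Car 27→Route 2 (97 km), Car 106→Route 6 (96 km) — total 75+256+212+97+96 = 736 km.
Row-greedy (each truck in turn takes its cheapest remaining route) gives 930 km, worse by 194.
Swapping Car 63↔Car 27 (Car 63→Route 2 219 km, Car 27→Route 3 155 km) adds 21.
Every other assignment is strictly worse.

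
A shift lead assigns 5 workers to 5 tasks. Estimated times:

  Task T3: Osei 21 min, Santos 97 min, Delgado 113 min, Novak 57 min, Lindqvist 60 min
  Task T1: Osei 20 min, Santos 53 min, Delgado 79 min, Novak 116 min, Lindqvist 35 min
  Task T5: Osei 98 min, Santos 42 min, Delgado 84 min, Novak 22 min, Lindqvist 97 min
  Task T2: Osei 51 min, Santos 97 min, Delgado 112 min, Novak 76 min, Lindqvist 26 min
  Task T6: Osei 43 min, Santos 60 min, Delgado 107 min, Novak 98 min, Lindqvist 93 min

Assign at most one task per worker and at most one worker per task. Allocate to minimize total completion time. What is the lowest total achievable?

Min total: 208 min

Optimal: Osei→Task T3 (21 min), Santos→Task T6 (60 min), Delgado→Task T1 (79 min), Novak→Task T5 (22 min), Lindqvist→Task T2 (26 min) — total 21+60+79+22+26 = 208 min.
Column-greedy (each task in turn goes to its cheapest remaining worker) gives 282 min, worse by 74.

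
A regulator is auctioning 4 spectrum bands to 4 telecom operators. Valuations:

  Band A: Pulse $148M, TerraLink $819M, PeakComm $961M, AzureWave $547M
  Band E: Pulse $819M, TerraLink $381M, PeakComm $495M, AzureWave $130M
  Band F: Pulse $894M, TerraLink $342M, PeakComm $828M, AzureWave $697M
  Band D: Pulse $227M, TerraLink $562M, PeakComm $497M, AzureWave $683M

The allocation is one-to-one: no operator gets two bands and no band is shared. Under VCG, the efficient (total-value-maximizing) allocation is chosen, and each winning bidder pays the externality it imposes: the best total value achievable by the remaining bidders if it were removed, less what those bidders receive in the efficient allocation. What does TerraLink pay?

TerraLink pays $208M.

Efficient allocation: Pulse→Band E ($819M), TerraLink→Band A ($819M), PeakComm→Band F ($828M), AzureWave→Band D ($683M); total welfare W = $3149M.
TerraLink receives Band A at value $819M, so the others get W − 819 = $2330M.
Without TerraLink: best allocation of the remaining 3 bidders over all 4 bands is Pulse→Band F ($894M), PeakComm→Band A ($961M), AzureWave→Band D ($683M), total $2538M.
VCG payment = (others' best without TerraLink) − (others' welfare with TerraLink) = 2538 − 2330 = $208M.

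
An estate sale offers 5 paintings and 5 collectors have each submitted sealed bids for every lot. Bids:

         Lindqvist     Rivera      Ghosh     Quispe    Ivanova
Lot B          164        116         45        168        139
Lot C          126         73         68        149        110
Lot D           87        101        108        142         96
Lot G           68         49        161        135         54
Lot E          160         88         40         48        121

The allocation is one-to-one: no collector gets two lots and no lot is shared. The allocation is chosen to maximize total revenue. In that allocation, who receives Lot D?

Rivera receives Lot D.

Optimal: Lindqvist→Lot E ($160), Rivera→Lot D ($101), Ghosh→Lot G ($161), Quispe→Lot C ($149), Ivanova→Lot B ($139) — total 160+101+161+149+139 = $710.
Column-greedy (each lot in turn goes to its best remaining collector) gives $544, worse by 166.
Swapping Rivera↔Ivanova (Rivera→Lot B $116, Ivanova→Lot D $96) loses 28.
Every other assignment is strictly worse.
Rivera's own top lot is Lot B ($116), but forcing Rivera→Lot B and reassigning the rest optimally gives only $689 — worse by 21.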